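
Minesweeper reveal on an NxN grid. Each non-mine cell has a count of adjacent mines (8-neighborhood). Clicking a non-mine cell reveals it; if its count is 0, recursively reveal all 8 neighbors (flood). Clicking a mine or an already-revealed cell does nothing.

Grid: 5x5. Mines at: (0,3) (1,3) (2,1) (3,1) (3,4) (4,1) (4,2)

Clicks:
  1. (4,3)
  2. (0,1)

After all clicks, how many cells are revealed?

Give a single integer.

Click 1 (4,3) count=2: revealed 1 new [(4,3)] -> total=1
Click 2 (0,1) count=0: revealed 6 new [(0,0) (0,1) (0,2) (1,0) (1,1) (1,2)] -> total=7

Answer: 7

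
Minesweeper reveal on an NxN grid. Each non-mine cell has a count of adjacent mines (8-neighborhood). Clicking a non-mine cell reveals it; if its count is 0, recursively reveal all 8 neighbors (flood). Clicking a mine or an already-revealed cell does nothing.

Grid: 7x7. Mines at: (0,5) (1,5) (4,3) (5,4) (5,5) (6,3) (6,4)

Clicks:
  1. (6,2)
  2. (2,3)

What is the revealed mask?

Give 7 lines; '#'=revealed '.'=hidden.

Click 1 (6,2) count=1: revealed 1 new [(6,2)] -> total=1
Click 2 (2,3) count=0: revealed 28 new [(0,0) (0,1) (0,2) (0,3) (0,4) (1,0) (1,1) (1,2) (1,3) (1,4) (2,0) (2,1) (2,2) (2,3) (2,4) (3,0) (3,1) (3,2) (3,3) (3,4) (4,0) (4,1) (4,2) (5,0) (5,1) (5,2) (6,0) (6,1)] -> total=29

Answer: #####..
#####..
#####..
#####..
###....
###....
###....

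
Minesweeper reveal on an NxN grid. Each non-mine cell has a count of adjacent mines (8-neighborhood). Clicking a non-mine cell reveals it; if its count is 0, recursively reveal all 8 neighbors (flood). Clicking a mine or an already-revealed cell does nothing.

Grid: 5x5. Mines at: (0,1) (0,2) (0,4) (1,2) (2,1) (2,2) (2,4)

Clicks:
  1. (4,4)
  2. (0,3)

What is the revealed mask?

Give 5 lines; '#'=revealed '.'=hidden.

Click 1 (4,4) count=0: revealed 10 new [(3,0) (3,1) (3,2) (3,3) (3,4) (4,0) (4,1) (4,2) (4,3) (4,4)] -> total=10
Click 2 (0,3) count=3: revealed 1 new [(0,3)] -> total=11

Answer: ...#.
.....
.....
#####
#####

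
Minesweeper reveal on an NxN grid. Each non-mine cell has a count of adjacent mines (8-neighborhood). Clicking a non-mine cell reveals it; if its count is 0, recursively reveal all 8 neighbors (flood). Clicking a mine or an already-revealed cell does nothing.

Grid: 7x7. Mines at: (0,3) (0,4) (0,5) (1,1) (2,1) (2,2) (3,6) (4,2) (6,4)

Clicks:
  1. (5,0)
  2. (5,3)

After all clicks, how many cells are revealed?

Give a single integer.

Click 1 (5,0) count=0: revealed 12 new [(3,0) (3,1) (4,0) (4,1) (5,0) (5,1) (5,2) (5,3) (6,0) (6,1) (6,2) (6,3)] -> total=12
Click 2 (5,3) count=2: revealed 0 new [(none)] -> total=12

Answer: 12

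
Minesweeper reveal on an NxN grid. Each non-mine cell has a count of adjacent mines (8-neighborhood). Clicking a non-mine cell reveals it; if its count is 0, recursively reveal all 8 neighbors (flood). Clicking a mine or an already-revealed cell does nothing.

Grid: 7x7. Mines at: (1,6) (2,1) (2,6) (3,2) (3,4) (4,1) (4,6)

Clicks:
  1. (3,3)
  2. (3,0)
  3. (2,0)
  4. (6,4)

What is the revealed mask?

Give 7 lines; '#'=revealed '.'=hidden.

Click 1 (3,3) count=2: revealed 1 new [(3,3)] -> total=1
Click 2 (3,0) count=2: revealed 1 new [(3,0)] -> total=2
Click 3 (2,0) count=1: revealed 1 new [(2,0)] -> total=3
Click 4 (6,4) count=0: revealed 18 new [(4,2) (4,3) (4,4) (4,5) (5,0) (5,1) (5,2) (5,3) (5,4) (5,5) (5,6) (6,0) (6,1) (6,2) (6,3) (6,4) (6,5) (6,6)] -> total=21

Answer: .......
.......
#......
#..#...
..####.
#######
#######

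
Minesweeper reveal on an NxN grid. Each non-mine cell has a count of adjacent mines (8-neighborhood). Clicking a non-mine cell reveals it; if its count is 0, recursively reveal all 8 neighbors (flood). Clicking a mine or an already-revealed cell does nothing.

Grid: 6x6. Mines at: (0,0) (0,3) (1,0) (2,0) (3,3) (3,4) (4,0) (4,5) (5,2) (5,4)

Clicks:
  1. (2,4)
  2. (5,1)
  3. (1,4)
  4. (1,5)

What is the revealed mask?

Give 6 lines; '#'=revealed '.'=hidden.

Answer: ....##
....##
....##
......
......
.#....

Derivation:
Click 1 (2,4) count=2: revealed 1 new [(2,4)] -> total=1
Click 2 (5,1) count=2: revealed 1 new [(5,1)] -> total=2
Click 3 (1,4) count=1: revealed 1 new [(1,4)] -> total=3
Click 4 (1,5) count=0: revealed 4 new [(0,4) (0,5) (1,5) (2,5)] -> total=7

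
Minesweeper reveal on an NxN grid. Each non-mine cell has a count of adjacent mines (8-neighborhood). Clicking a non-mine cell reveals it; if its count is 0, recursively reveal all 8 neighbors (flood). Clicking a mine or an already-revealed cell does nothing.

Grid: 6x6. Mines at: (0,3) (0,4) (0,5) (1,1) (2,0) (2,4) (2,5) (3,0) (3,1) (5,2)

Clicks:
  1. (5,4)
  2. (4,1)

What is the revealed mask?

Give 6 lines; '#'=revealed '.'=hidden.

Answer: ......
......
......
...###
.#.###
...###

Derivation:
Click 1 (5,4) count=0: revealed 9 new [(3,3) (3,4) (3,5) (4,3) (4,4) (4,5) (5,3) (5,4) (5,5)] -> total=9
Click 2 (4,1) count=3: revealed 1 new [(4,1)] -> total=10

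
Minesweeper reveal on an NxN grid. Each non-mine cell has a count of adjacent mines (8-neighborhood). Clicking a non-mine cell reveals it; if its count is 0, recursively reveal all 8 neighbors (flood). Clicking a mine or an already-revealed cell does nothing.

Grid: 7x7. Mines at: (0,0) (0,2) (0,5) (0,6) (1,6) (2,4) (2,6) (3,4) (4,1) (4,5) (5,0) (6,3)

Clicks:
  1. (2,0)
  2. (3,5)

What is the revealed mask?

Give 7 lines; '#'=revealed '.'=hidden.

Click 1 (2,0) count=0: revealed 12 new [(1,0) (1,1) (1,2) (1,3) (2,0) (2,1) (2,2) (2,3) (3,0) (3,1) (3,2) (3,3)] -> total=12
Click 2 (3,5) count=4: revealed 1 new [(3,5)] -> total=13

Answer: .......
####...
####...
####.#.
.......
.......
.......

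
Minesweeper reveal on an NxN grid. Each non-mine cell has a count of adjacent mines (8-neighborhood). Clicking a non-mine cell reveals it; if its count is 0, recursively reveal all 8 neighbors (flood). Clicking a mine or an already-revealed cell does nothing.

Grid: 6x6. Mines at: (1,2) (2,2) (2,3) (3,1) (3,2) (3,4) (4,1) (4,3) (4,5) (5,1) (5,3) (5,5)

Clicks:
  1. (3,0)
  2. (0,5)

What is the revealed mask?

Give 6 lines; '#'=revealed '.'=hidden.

Click 1 (3,0) count=2: revealed 1 new [(3,0)] -> total=1
Click 2 (0,5) count=0: revealed 8 new [(0,3) (0,4) (0,5) (1,3) (1,4) (1,5) (2,4) (2,5)] -> total=9

Answer: ...###
...###
....##
#.....
......
......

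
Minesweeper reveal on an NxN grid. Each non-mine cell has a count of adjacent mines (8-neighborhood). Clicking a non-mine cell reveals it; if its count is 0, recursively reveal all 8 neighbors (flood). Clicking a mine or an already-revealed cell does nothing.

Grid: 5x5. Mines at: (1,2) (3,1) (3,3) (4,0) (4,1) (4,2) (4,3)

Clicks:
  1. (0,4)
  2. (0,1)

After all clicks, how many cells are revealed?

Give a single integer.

Answer: 7

Derivation:
Click 1 (0,4) count=0: revealed 6 new [(0,3) (0,4) (1,3) (1,4) (2,3) (2,4)] -> total=6
Click 2 (0,1) count=1: revealed 1 new [(0,1)] -> total=7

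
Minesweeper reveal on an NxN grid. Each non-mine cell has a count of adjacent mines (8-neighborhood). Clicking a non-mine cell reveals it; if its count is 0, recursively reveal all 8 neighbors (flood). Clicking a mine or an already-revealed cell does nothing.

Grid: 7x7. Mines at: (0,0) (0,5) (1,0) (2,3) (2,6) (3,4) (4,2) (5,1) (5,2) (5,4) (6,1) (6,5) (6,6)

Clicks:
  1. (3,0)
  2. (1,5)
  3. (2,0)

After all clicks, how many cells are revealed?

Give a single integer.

Answer: 7

Derivation:
Click 1 (3,0) count=0: revealed 6 new [(2,0) (2,1) (3,0) (3,1) (4,0) (4,1)] -> total=6
Click 2 (1,5) count=2: revealed 1 new [(1,5)] -> total=7
Click 3 (2,0) count=1: revealed 0 new [(none)] -> total=7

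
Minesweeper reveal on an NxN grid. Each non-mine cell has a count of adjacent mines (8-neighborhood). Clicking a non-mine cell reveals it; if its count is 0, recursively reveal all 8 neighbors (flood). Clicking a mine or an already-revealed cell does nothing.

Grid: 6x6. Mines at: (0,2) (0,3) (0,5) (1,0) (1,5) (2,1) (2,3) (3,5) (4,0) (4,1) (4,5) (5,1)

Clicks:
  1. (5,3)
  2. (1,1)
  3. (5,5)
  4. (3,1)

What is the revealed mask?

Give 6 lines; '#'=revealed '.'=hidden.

Click 1 (5,3) count=0: revealed 9 new [(3,2) (3,3) (3,4) (4,2) (4,3) (4,4) (5,2) (5,3) (5,4)] -> total=9
Click 2 (1,1) count=3: revealed 1 new [(1,1)] -> total=10
Click 3 (5,5) count=1: revealed 1 new [(5,5)] -> total=11
Click 4 (3,1) count=3: revealed 1 new [(3,1)] -> total=12

Answer: ......
.#....
......
.####.
..###.
..####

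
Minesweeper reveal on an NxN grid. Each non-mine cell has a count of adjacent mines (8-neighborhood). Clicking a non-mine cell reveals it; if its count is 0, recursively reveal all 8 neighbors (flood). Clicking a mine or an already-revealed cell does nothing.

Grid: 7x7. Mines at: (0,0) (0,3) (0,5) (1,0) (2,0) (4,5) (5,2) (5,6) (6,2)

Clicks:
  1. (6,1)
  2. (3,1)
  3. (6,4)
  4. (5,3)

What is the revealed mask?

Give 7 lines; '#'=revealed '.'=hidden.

Answer: .......
.......
.......
.#.....
.......
...###.
.#.###.

Derivation:
Click 1 (6,1) count=2: revealed 1 new [(6,1)] -> total=1
Click 2 (3,1) count=1: revealed 1 new [(3,1)] -> total=2
Click 3 (6,4) count=0: revealed 6 new [(5,3) (5,4) (5,5) (6,3) (6,4) (6,5)] -> total=8
Click 4 (5,3) count=2: revealed 0 new [(none)] -> total=8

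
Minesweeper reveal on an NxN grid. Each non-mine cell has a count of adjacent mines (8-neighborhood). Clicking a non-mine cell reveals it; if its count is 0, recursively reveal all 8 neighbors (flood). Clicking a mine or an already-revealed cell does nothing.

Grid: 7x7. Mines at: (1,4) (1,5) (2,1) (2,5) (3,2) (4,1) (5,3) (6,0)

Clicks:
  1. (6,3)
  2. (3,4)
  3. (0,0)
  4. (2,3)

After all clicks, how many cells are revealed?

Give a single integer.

Answer: 11

Derivation:
Click 1 (6,3) count=1: revealed 1 new [(6,3)] -> total=1
Click 2 (3,4) count=1: revealed 1 new [(3,4)] -> total=2
Click 3 (0,0) count=0: revealed 8 new [(0,0) (0,1) (0,2) (0,3) (1,0) (1,1) (1,2) (1,3)] -> total=10
Click 4 (2,3) count=2: revealed 1 new [(2,3)] -> total=11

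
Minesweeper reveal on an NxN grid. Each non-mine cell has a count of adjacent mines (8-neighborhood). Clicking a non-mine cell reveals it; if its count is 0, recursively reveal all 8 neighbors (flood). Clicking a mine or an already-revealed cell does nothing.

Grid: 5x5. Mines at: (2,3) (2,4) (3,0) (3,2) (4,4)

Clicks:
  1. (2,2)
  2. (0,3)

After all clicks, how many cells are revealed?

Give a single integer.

Click 1 (2,2) count=2: revealed 1 new [(2,2)] -> total=1
Click 2 (0,3) count=0: revealed 12 new [(0,0) (0,1) (0,2) (0,3) (0,4) (1,0) (1,1) (1,2) (1,3) (1,4) (2,0) (2,1)] -> total=13

Answer: 13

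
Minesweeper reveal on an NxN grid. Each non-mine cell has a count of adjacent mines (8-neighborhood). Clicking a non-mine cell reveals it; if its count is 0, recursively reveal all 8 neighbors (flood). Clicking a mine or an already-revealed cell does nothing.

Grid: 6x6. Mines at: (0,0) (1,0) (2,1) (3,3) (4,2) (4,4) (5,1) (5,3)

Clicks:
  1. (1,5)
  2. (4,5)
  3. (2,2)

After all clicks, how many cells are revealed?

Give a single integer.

Answer: 17

Derivation:
Click 1 (1,5) count=0: revealed 16 new [(0,1) (0,2) (0,3) (0,4) (0,5) (1,1) (1,2) (1,3) (1,4) (1,5) (2,2) (2,3) (2,4) (2,5) (3,4) (3,5)] -> total=16
Click 2 (4,5) count=1: revealed 1 new [(4,5)] -> total=17
Click 3 (2,2) count=2: revealed 0 new [(none)] -> total=17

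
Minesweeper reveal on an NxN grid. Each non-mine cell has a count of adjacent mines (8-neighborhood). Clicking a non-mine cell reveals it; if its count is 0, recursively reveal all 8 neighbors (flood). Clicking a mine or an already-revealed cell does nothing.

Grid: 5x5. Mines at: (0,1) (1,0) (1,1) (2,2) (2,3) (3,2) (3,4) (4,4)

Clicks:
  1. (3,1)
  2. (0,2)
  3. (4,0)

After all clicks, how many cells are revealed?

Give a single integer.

Answer: 7

Derivation:
Click 1 (3,1) count=2: revealed 1 new [(3,1)] -> total=1
Click 2 (0,2) count=2: revealed 1 new [(0,2)] -> total=2
Click 3 (4,0) count=0: revealed 5 new [(2,0) (2,1) (3,0) (4,0) (4,1)] -> total=7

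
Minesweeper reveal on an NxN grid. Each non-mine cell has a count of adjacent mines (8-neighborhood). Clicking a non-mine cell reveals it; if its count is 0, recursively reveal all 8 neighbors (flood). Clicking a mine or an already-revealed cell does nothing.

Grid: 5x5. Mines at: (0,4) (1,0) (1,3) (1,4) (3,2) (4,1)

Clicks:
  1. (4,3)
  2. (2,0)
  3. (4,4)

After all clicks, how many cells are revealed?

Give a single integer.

Click 1 (4,3) count=1: revealed 1 new [(4,3)] -> total=1
Click 2 (2,0) count=1: revealed 1 new [(2,0)] -> total=2
Click 3 (4,4) count=0: revealed 5 new [(2,3) (2,4) (3,3) (3,4) (4,4)] -> total=7

Answer: 7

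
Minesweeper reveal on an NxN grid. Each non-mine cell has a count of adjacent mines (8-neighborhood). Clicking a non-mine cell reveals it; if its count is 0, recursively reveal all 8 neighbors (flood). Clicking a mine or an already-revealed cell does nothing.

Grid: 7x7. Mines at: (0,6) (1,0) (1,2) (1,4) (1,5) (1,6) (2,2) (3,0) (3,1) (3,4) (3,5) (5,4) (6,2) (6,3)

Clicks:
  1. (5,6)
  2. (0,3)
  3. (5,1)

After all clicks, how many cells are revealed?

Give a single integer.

Answer: 8

Derivation:
Click 1 (5,6) count=0: revealed 6 new [(4,5) (4,6) (5,5) (5,6) (6,5) (6,6)] -> total=6
Click 2 (0,3) count=2: revealed 1 new [(0,3)] -> total=7
Click 3 (5,1) count=1: revealed 1 new [(5,1)] -> total=8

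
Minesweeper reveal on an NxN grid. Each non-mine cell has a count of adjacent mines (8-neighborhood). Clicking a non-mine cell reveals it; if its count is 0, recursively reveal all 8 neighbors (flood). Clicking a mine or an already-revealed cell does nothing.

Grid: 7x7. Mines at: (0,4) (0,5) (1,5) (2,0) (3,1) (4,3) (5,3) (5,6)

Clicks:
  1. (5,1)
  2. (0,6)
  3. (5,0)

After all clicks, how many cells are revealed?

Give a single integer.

Answer: 10

Derivation:
Click 1 (5,1) count=0: revealed 9 new [(4,0) (4,1) (4,2) (5,0) (5,1) (5,2) (6,0) (6,1) (6,2)] -> total=9
Click 2 (0,6) count=2: revealed 1 new [(0,6)] -> total=10
Click 3 (5,0) count=0: revealed 0 new [(none)] -> total=10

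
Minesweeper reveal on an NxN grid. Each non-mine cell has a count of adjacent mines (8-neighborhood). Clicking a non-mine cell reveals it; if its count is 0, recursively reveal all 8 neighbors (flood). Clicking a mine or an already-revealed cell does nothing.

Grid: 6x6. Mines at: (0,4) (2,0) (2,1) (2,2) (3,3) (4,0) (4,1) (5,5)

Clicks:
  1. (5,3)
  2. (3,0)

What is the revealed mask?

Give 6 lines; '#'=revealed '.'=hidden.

Click 1 (5,3) count=0: revealed 6 new [(4,2) (4,3) (4,4) (5,2) (5,3) (5,4)] -> total=6
Click 2 (3,0) count=4: revealed 1 new [(3,0)] -> total=7

Answer: ......
......
......
#.....
..###.
..###.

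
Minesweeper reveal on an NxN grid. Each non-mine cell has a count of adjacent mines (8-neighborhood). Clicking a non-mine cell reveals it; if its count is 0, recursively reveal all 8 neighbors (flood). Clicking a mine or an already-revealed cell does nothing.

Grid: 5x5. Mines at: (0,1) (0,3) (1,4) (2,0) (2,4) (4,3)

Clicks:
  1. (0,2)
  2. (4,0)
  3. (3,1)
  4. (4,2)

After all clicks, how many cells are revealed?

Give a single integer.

Answer: 7

Derivation:
Click 1 (0,2) count=2: revealed 1 new [(0,2)] -> total=1
Click 2 (4,0) count=0: revealed 6 new [(3,0) (3,1) (3,2) (4,0) (4,1) (4,2)] -> total=7
Click 3 (3,1) count=1: revealed 0 new [(none)] -> total=7
Click 4 (4,2) count=1: revealed 0 new [(none)] -> total=7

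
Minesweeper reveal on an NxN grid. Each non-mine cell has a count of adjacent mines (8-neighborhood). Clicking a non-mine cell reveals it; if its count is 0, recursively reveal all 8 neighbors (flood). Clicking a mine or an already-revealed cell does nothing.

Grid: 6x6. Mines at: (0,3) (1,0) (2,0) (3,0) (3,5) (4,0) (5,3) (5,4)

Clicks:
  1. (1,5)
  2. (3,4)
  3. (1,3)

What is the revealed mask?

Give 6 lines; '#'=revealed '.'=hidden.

Answer: ....##
...###
....##
....#.
......
......

Derivation:
Click 1 (1,5) count=0: revealed 6 new [(0,4) (0,5) (1,4) (1,5) (2,4) (2,5)] -> total=6
Click 2 (3,4) count=1: revealed 1 new [(3,4)] -> total=7
Click 3 (1,3) count=1: revealed 1 new [(1,3)] -> total=8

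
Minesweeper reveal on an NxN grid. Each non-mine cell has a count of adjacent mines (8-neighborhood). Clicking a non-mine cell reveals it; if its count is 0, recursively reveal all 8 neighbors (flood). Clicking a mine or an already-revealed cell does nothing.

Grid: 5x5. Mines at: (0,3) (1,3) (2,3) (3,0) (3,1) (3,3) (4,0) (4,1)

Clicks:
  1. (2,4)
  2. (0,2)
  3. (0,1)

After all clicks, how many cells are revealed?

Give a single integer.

Click 1 (2,4) count=3: revealed 1 new [(2,4)] -> total=1
Click 2 (0,2) count=2: revealed 1 new [(0,2)] -> total=2
Click 3 (0,1) count=0: revealed 8 new [(0,0) (0,1) (1,0) (1,1) (1,2) (2,0) (2,1) (2,2)] -> total=10

Answer: 10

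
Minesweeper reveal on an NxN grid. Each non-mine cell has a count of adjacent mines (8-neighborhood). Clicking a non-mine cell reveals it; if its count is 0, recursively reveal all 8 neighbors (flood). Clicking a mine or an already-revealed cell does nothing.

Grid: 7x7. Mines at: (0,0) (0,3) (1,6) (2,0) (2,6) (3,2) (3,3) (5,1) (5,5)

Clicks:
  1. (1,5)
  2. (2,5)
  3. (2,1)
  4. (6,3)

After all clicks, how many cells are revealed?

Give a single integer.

Click 1 (1,5) count=2: revealed 1 new [(1,5)] -> total=1
Click 2 (2,5) count=2: revealed 1 new [(2,5)] -> total=2
Click 3 (2,1) count=2: revealed 1 new [(2,1)] -> total=3
Click 4 (6,3) count=0: revealed 9 new [(4,2) (4,3) (4,4) (5,2) (5,3) (5,4) (6,2) (6,3) (6,4)] -> total=12

Answer: 12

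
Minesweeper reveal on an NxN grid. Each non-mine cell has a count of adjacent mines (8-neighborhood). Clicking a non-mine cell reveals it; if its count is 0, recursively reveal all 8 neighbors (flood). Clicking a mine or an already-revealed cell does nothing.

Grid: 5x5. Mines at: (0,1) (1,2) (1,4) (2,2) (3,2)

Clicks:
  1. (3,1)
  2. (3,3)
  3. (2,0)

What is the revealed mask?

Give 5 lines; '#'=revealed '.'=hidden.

Answer: .....
##...
##...
##.#.
##...

Derivation:
Click 1 (3,1) count=2: revealed 1 new [(3,1)] -> total=1
Click 2 (3,3) count=2: revealed 1 new [(3,3)] -> total=2
Click 3 (2,0) count=0: revealed 7 new [(1,0) (1,1) (2,0) (2,1) (3,0) (4,0) (4,1)] -> total=9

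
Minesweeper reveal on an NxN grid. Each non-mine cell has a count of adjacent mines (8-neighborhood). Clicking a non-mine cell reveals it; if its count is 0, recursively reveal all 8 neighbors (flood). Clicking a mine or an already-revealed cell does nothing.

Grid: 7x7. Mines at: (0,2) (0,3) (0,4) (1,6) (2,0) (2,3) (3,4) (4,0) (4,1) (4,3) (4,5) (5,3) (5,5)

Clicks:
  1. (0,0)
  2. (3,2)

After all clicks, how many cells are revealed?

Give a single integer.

Click 1 (0,0) count=0: revealed 4 new [(0,0) (0,1) (1,0) (1,1)] -> total=4
Click 2 (3,2) count=3: revealed 1 new [(3,2)] -> total=5

Answer: 5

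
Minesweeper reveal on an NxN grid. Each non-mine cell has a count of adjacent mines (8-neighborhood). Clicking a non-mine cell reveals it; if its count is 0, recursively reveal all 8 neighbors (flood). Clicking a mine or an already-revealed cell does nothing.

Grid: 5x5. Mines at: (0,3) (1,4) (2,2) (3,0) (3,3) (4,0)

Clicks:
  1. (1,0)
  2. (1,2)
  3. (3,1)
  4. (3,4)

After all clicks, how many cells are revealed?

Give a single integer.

Answer: 10

Derivation:
Click 1 (1,0) count=0: revealed 8 new [(0,0) (0,1) (0,2) (1,0) (1,1) (1,2) (2,0) (2,1)] -> total=8
Click 2 (1,2) count=2: revealed 0 new [(none)] -> total=8
Click 3 (3,1) count=3: revealed 1 new [(3,1)] -> total=9
Click 4 (3,4) count=1: revealed 1 new [(3,4)] -> total=10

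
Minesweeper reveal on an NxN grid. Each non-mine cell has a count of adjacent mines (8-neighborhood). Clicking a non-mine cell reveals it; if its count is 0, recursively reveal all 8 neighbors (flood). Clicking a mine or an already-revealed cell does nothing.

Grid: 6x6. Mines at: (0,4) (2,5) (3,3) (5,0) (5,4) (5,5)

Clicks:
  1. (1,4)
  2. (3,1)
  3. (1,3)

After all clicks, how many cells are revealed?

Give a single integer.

Click 1 (1,4) count=2: revealed 1 new [(1,4)] -> total=1
Click 2 (3,1) count=0: revealed 18 new [(0,0) (0,1) (0,2) (0,3) (1,0) (1,1) (1,2) (1,3) (2,0) (2,1) (2,2) (2,3) (3,0) (3,1) (3,2) (4,0) (4,1) (4,2)] -> total=19
Click 3 (1,3) count=1: revealed 0 new [(none)] -> total=19

Answer: 19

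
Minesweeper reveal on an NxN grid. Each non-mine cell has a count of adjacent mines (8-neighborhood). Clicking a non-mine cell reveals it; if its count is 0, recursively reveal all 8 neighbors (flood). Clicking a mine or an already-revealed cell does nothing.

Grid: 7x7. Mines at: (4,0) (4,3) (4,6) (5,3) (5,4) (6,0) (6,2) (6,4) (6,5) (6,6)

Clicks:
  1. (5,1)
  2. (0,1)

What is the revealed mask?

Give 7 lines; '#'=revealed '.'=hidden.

Click 1 (5,1) count=3: revealed 1 new [(5,1)] -> total=1
Click 2 (0,1) count=0: revealed 28 new [(0,0) (0,1) (0,2) (0,3) (0,4) (0,5) (0,6) (1,0) (1,1) (1,2) (1,3) (1,4) (1,5) (1,6) (2,0) (2,1) (2,2) (2,3) (2,4) (2,5) (2,6) (3,0) (3,1) (3,2) (3,3) (3,4) (3,5) (3,6)] -> total=29

Answer: #######
#######
#######
#######
.......
.#.....
.......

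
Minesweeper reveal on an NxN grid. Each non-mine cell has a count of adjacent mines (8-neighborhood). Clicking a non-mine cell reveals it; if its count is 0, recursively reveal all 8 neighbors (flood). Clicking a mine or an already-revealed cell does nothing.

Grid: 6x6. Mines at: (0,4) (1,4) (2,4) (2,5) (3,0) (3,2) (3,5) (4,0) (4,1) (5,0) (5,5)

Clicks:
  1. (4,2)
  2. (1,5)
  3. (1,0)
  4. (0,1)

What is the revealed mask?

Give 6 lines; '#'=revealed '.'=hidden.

Answer: ####..
####.#
####..
......
..#...
......

Derivation:
Click 1 (4,2) count=2: revealed 1 new [(4,2)] -> total=1
Click 2 (1,5) count=4: revealed 1 new [(1,5)] -> total=2
Click 3 (1,0) count=0: revealed 12 new [(0,0) (0,1) (0,2) (0,3) (1,0) (1,1) (1,2) (1,3) (2,0) (2,1) (2,2) (2,3)] -> total=14
Click 4 (0,1) count=0: revealed 0 new [(none)] -> total=14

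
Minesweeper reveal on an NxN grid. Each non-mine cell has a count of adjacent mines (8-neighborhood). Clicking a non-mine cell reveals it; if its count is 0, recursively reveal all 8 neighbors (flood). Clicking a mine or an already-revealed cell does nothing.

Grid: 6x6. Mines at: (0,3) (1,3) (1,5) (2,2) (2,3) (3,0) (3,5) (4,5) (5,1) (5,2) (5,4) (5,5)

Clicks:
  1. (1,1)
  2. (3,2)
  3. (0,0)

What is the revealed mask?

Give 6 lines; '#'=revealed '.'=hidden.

Click 1 (1,1) count=1: revealed 1 new [(1,1)] -> total=1
Click 2 (3,2) count=2: revealed 1 new [(3,2)] -> total=2
Click 3 (0,0) count=0: revealed 7 new [(0,0) (0,1) (0,2) (1,0) (1,2) (2,0) (2,1)] -> total=9

Answer: ###...
###...
##....
..#...
......
......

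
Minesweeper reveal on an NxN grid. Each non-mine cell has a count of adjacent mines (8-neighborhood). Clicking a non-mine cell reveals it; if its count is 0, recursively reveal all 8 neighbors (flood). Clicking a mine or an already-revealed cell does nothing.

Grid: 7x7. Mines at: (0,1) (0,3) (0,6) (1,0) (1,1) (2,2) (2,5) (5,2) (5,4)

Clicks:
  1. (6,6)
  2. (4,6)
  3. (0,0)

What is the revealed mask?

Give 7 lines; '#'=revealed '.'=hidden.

Answer: #......
.......
.......
.....##
.....##
.....##
.....##

Derivation:
Click 1 (6,6) count=0: revealed 8 new [(3,5) (3,6) (4,5) (4,6) (5,5) (5,6) (6,5) (6,6)] -> total=8
Click 2 (4,6) count=0: revealed 0 new [(none)] -> total=8
Click 3 (0,0) count=3: revealed 1 new [(0,0)] -> total=9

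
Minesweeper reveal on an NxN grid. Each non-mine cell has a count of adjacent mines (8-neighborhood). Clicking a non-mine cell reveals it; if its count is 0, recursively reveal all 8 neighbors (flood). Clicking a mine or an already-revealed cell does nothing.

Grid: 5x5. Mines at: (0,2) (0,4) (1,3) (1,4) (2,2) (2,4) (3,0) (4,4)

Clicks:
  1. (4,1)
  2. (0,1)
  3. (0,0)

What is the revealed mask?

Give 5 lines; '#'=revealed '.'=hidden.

Answer: ##...
##...
##...
.....
.#...

Derivation:
Click 1 (4,1) count=1: revealed 1 new [(4,1)] -> total=1
Click 2 (0,1) count=1: revealed 1 new [(0,1)] -> total=2
Click 3 (0,0) count=0: revealed 5 new [(0,0) (1,0) (1,1) (2,0) (2,1)] -> total=7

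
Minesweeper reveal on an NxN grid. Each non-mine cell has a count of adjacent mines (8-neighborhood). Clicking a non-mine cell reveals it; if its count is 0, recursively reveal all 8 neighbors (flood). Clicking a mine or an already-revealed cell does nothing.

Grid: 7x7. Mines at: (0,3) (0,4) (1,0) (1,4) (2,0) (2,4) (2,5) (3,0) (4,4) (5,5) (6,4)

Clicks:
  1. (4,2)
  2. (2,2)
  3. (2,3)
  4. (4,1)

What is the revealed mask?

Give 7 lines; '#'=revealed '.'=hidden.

Answer: .......
.###...
.###...
.###...
####...
####...
####...

Derivation:
Click 1 (4,2) count=0: revealed 21 new [(1,1) (1,2) (1,3) (2,1) (2,2) (2,3) (3,1) (3,2) (3,3) (4,0) (4,1) (4,2) (4,3) (5,0) (5,1) (5,2) (5,3) (6,0) (6,1) (6,2) (6,3)] -> total=21
Click 2 (2,2) count=0: revealed 0 new [(none)] -> total=21
Click 3 (2,3) count=2: revealed 0 new [(none)] -> total=21
Click 4 (4,1) count=1: revealed 0 new [(none)] -> total=21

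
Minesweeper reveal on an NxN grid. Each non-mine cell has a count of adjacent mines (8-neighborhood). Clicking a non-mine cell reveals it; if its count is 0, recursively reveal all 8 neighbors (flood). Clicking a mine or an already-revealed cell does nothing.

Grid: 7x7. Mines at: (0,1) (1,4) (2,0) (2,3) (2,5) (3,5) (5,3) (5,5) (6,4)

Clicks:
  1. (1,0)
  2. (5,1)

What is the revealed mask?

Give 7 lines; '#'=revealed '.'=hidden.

Answer: .......
#......
.......
###....
###....
###....
###....

Derivation:
Click 1 (1,0) count=2: revealed 1 new [(1,0)] -> total=1
Click 2 (5,1) count=0: revealed 12 new [(3,0) (3,1) (3,2) (4,0) (4,1) (4,2) (5,0) (5,1) (5,2) (6,0) (6,1) (6,2)] -> total=13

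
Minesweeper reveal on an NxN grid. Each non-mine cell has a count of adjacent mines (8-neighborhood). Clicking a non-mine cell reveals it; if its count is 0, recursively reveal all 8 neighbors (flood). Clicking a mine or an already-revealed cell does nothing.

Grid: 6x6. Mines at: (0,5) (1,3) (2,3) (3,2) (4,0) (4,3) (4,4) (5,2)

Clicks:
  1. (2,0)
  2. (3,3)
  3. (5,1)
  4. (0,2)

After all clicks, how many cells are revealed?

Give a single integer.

Answer: 13

Derivation:
Click 1 (2,0) count=0: revealed 11 new [(0,0) (0,1) (0,2) (1,0) (1,1) (1,2) (2,0) (2,1) (2,2) (3,0) (3,1)] -> total=11
Click 2 (3,3) count=4: revealed 1 new [(3,3)] -> total=12
Click 3 (5,1) count=2: revealed 1 new [(5,1)] -> total=13
Click 4 (0,2) count=1: revealed 0 new [(none)] -> total=13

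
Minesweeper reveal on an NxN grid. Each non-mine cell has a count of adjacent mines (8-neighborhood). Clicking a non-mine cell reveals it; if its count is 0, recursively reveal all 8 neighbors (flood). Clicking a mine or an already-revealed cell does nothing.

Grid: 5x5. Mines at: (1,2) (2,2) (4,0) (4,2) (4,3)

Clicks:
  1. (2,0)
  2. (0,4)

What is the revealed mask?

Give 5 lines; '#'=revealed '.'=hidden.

Answer: ##.##
##.##
##.##
##.##
.....

Derivation:
Click 1 (2,0) count=0: revealed 8 new [(0,0) (0,1) (1,0) (1,1) (2,0) (2,1) (3,0) (3,1)] -> total=8
Click 2 (0,4) count=0: revealed 8 new [(0,3) (0,4) (1,3) (1,4) (2,3) (2,4) (3,3) (3,4)] -> total=16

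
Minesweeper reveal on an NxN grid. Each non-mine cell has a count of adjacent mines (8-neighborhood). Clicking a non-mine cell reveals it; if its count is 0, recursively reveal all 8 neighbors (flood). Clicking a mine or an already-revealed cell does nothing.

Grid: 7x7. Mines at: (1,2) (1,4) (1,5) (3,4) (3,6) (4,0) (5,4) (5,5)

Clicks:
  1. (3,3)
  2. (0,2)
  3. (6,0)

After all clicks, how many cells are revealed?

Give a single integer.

Answer: 18

Derivation:
Click 1 (3,3) count=1: revealed 1 new [(3,3)] -> total=1
Click 2 (0,2) count=1: revealed 1 new [(0,2)] -> total=2
Click 3 (6,0) count=0: revealed 16 new [(2,1) (2,2) (2,3) (3,1) (3,2) (4,1) (4,2) (4,3) (5,0) (5,1) (5,2) (5,3) (6,0) (6,1) (6,2) (6,3)] -> total=18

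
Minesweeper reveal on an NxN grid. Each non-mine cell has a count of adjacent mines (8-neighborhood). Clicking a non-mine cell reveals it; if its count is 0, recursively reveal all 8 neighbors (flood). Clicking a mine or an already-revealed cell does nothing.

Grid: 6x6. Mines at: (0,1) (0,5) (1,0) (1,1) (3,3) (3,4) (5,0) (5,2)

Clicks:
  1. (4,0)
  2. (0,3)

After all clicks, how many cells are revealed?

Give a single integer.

Click 1 (4,0) count=1: revealed 1 new [(4,0)] -> total=1
Click 2 (0,3) count=0: revealed 9 new [(0,2) (0,3) (0,4) (1,2) (1,3) (1,4) (2,2) (2,3) (2,4)] -> total=10

Answer: 10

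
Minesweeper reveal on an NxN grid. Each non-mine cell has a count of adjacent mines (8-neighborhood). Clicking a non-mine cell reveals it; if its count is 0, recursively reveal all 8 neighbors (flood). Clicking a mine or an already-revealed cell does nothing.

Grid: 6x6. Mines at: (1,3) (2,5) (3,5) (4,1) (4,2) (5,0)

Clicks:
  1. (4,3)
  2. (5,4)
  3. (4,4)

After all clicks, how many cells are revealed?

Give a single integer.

Click 1 (4,3) count=1: revealed 1 new [(4,3)] -> total=1
Click 2 (5,4) count=0: revealed 5 new [(4,4) (4,5) (5,3) (5,4) (5,5)] -> total=6
Click 3 (4,4) count=1: revealed 0 new [(none)] -> total=6

Answer: 6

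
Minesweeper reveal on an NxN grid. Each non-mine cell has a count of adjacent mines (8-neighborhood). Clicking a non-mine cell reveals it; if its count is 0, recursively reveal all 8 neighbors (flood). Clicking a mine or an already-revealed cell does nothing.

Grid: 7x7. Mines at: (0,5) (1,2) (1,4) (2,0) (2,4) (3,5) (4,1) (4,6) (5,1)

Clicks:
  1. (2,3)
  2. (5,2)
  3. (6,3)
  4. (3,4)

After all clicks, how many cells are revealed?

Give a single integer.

Click 1 (2,3) count=3: revealed 1 new [(2,3)] -> total=1
Click 2 (5,2) count=2: revealed 1 new [(5,2)] -> total=2
Click 3 (6,3) count=0: revealed 16 new [(3,2) (3,3) (3,4) (4,2) (4,3) (4,4) (4,5) (5,3) (5,4) (5,5) (5,6) (6,2) (6,3) (6,4) (6,5) (6,6)] -> total=18
Click 4 (3,4) count=2: revealed 0 new [(none)] -> total=18

Answer: 18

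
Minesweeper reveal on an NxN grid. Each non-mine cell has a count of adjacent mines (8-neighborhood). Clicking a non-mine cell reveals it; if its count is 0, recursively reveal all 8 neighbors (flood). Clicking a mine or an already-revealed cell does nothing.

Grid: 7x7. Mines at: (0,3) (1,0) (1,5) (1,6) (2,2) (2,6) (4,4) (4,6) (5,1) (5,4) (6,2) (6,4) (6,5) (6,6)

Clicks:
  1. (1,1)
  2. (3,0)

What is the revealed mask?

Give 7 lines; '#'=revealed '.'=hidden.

Answer: .......
.#.....
##.....
##.....
##.....
.......
.......

Derivation:
Click 1 (1,1) count=2: revealed 1 new [(1,1)] -> total=1
Click 2 (3,0) count=0: revealed 6 new [(2,0) (2,1) (3,0) (3,1) (4,0) (4,1)] -> total=7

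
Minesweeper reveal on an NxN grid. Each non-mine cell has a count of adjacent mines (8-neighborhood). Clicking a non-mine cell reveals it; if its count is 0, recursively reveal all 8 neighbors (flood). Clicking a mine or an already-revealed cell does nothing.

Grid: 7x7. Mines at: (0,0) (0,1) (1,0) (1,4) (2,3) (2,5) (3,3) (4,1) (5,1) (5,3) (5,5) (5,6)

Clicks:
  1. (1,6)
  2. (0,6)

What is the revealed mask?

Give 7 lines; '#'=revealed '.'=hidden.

Click 1 (1,6) count=1: revealed 1 new [(1,6)] -> total=1
Click 2 (0,6) count=0: revealed 3 new [(0,5) (0,6) (1,5)] -> total=4

Answer: .....##
.....##
.......
.......
.......
.......
.......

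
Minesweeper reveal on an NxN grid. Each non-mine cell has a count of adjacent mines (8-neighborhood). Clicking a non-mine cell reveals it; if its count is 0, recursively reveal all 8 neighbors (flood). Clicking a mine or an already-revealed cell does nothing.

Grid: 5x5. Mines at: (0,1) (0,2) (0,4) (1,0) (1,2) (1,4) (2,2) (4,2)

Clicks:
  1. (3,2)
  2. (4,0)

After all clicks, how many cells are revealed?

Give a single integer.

Answer: 7

Derivation:
Click 1 (3,2) count=2: revealed 1 new [(3,2)] -> total=1
Click 2 (4,0) count=0: revealed 6 new [(2,0) (2,1) (3,0) (3,1) (4,0) (4,1)] -> total=7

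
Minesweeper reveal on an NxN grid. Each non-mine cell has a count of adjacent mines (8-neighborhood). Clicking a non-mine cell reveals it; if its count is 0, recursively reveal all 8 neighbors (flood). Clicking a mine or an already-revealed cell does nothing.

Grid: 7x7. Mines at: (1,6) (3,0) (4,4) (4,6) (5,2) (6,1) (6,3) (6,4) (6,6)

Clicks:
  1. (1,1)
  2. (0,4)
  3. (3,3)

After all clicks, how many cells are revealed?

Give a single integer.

Answer: 26

Derivation:
Click 1 (1,1) count=0: revealed 26 new [(0,0) (0,1) (0,2) (0,3) (0,4) (0,5) (1,0) (1,1) (1,2) (1,3) (1,4) (1,5) (2,0) (2,1) (2,2) (2,3) (2,4) (2,5) (3,1) (3,2) (3,3) (3,4) (3,5) (4,1) (4,2) (4,3)] -> total=26
Click 2 (0,4) count=0: revealed 0 new [(none)] -> total=26
Click 3 (3,3) count=1: revealed 0 new [(none)] -> total=26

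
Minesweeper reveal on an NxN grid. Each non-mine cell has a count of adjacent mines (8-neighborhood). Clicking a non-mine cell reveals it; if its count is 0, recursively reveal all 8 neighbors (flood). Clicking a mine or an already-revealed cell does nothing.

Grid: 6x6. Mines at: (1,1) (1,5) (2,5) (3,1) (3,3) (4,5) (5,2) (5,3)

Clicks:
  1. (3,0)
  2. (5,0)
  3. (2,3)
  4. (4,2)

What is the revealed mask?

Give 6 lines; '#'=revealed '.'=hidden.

Click 1 (3,0) count=1: revealed 1 new [(3,0)] -> total=1
Click 2 (5,0) count=0: revealed 4 new [(4,0) (4,1) (5,0) (5,1)] -> total=5
Click 3 (2,3) count=1: revealed 1 new [(2,3)] -> total=6
Click 4 (4,2) count=4: revealed 1 new [(4,2)] -> total=7

Answer: ......
......
...#..
#.....
###...
##....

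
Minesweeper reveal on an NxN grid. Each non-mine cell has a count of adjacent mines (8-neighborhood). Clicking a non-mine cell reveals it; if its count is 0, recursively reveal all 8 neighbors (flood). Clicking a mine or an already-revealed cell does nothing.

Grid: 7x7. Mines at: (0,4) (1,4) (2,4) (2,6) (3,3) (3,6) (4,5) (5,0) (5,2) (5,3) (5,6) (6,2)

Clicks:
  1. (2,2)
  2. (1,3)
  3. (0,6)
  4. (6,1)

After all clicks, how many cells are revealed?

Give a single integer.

Answer: 7

Derivation:
Click 1 (2,2) count=1: revealed 1 new [(2,2)] -> total=1
Click 2 (1,3) count=3: revealed 1 new [(1,3)] -> total=2
Click 3 (0,6) count=0: revealed 4 new [(0,5) (0,6) (1,5) (1,6)] -> total=6
Click 4 (6,1) count=3: revealed 1 new [(6,1)] -> total=7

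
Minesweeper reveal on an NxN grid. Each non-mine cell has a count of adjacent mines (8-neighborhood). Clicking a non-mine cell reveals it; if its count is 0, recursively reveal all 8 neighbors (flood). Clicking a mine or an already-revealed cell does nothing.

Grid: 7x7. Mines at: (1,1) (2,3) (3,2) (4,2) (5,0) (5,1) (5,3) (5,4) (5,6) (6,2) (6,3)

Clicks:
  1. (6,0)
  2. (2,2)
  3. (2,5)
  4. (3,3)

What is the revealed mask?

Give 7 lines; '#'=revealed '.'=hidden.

Answer: ..#####
..#####
..#.###
...####
....###
.......
#......

Derivation:
Click 1 (6,0) count=2: revealed 1 new [(6,0)] -> total=1
Click 2 (2,2) count=3: revealed 1 new [(2,2)] -> total=2
Click 3 (2,5) count=0: revealed 19 new [(0,2) (0,3) (0,4) (0,5) (0,6) (1,2) (1,3) (1,4) (1,5) (1,6) (2,4) (2,5) (2,6) (3,4) (3,5) (3,6) (4,4) (4,5) (4,6)] -> total=21
Click 4 (3,3) count=3: revealed 1 new [(3,3)] -> total=22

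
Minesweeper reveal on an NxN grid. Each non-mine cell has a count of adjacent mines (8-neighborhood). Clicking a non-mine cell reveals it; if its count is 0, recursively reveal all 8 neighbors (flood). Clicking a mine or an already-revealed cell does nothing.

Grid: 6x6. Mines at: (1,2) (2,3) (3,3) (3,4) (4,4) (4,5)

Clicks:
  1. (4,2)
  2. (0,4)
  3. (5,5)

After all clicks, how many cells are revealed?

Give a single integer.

Answer: 10

Derivation:
Click 1 (4,2) count=1: revealed 1 new [(4,2)] -> total=1
Click 2 (0,4) count=0: revealed 8 new [(0,3) (0,4) (0,5) (1,3) (1,4) (1,5) (2,4) (2,5)] -> total=9
Click 3 (5,5) count=2: revealed 1 new [(5,5)] -> total=10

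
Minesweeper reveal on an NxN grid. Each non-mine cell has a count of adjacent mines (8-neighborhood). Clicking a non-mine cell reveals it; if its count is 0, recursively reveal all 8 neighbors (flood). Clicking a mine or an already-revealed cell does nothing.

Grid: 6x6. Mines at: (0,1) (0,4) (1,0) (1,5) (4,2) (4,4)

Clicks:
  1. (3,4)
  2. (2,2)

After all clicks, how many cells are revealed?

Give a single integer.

Click 1 (3,4) count=1: revealed 1 new [(3,4)] -> total=1
Click 2 (2,2) count=0: revealed 11 new [(1,1) (1,2) (1,3) (1,4) (2,1) (2,2) (2,3) (2,4) (3,1) (3,2) (3,3)] -> total=12

Answer: 12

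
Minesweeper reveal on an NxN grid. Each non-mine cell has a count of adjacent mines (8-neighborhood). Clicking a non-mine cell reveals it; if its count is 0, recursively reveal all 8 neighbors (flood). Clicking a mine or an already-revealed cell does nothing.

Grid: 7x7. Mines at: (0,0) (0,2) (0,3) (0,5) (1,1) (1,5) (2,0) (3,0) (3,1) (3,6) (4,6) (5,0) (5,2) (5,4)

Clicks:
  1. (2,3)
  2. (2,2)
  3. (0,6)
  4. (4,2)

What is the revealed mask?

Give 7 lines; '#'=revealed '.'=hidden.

Answer: ......#
..###..
..####.
..####.
..####.
.......
.......

Derivation:
Click 1 (2,3) count=0: revealed 15 new [(1,2) (1,3) (1,4) (2,2) (2,3) (2,4) (2,5) (3,2) (3,3) (3,4) (3,5) (4,2) (4,3) (4,4) (4,5)] -> total=15
Click 2 (2,2) count=2: revealed 0 new [(none)] -> total=15
Click 3 (0,6) count=2: revealed 1 new [(0,6)] -> total=16
Click 4 (4,2) count=2: revealed 0 new [(none)] -> total=16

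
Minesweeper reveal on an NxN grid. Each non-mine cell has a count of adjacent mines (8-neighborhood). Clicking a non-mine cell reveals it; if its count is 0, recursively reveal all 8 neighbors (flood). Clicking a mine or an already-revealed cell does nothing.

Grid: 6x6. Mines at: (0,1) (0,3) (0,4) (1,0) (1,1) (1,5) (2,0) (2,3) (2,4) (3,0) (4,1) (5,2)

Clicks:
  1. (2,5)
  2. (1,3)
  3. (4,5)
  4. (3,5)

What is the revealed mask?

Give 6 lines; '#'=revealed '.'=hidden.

Answer: ......
...#..
.....#
...###
...###
...###

Derivation:
Click 1 (2,5) count=2: revealed 1 new [(2,5)] -> total=1
Click 2 (1,3) count=4: revealed 1 new [(1,3)] -> total=2
Click 3 (4,5) count=0: revealed 9 new [(3,3) (3,4) (3,5) (4,3) (4,4) (4,5) (5,3) (5,4) (5,5)] -> total=11
Click 4 (3,5) count=1: revealed 0 new [(none)] -> total=11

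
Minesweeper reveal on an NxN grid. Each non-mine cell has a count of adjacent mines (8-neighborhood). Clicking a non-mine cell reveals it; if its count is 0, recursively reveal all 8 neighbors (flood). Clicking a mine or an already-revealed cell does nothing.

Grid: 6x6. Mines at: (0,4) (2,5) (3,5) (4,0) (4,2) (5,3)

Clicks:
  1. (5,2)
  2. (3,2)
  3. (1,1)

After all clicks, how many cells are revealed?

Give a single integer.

Answer: 20

Derivation:
Click 1 (5,2) count=2: revealed 1 new [(5,2)] -> total=1
Click 2 (3,2) count=1: revealed 1 new [(3,2)] -> total=2
Click 3 (1,1) count=0: revealed 18 new [(0,0) (0,1) (0,2) (0,3) (1,0) (1,1) (1,2) (1,3) (1,4) (2,0) (2,1) (2,2) (2,3) (2,4) (3,0) (3,1) (3,3) (3,4)] -> total=20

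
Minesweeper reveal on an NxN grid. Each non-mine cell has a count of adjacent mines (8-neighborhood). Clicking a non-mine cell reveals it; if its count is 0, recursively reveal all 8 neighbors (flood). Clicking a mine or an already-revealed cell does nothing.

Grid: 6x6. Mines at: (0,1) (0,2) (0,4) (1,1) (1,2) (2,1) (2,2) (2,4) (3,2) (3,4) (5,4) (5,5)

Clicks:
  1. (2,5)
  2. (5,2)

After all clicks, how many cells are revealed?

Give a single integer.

Click 1 (2,5) count=2: revealed 1 new [(2,5)] -> total=1
Click 2 (5,2) count=0: revealed 10 new [(3,0) (3,1) (4,0) (4,1) (4,2) (4,3) (5,0) (5,1) (5,2) (5,3)] -> total=11

Answer: 11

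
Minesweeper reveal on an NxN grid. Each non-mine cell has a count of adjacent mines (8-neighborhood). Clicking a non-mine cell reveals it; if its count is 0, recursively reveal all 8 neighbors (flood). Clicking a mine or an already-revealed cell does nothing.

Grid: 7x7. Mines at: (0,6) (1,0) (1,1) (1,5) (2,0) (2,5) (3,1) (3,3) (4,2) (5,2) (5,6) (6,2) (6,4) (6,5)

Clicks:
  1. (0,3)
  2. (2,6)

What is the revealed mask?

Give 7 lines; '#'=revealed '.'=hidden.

Answer: ..###..
..###..
..###.#
.......
.......
.......
.......

Derivation:
Click 1 (0,3) count=0: revealed 9 new [(0,2) (0,3) (0,4) (1,2) (1,3) (1,4) (2,2) (2,3) (2,4)] -> total=9
Click 2 (2,6) count=2: revealed 1 new [(2,6)] -> total=10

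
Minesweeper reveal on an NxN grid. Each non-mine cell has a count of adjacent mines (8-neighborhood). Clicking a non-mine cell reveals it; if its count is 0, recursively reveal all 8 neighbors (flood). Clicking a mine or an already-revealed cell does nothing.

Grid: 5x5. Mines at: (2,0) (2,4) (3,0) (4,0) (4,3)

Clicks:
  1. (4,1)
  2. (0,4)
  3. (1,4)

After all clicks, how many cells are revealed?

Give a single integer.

Answer: 17

Derivation:
Click 1 (4,1) count=2: revealed 1 new [(4,1)] -> total=1
Click 2 (0,4) count=0: revealed 16 new [(0,0) (0,1) (0,2) (0,3) (0,4) (1,0) (1,1) (1,2) (1,3) (1,4) (2,1) (2,2) (2,3) (3,1) (3,2) (3,3)] -> total=17
Click 3 (1,4) count=1: revealed 0 new [(none)] -> total=17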